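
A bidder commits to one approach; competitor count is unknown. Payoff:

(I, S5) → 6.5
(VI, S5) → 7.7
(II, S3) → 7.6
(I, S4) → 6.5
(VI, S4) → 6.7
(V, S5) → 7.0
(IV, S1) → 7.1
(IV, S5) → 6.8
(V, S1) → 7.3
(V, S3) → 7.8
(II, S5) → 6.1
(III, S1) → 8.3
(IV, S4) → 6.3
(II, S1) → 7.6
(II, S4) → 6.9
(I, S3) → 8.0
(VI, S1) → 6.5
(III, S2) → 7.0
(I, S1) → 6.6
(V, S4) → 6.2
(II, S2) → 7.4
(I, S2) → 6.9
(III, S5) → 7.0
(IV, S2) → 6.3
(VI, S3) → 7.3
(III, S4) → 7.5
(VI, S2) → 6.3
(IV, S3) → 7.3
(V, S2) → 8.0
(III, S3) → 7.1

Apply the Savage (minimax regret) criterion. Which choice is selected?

Column bests: S1=8.3, S2=8.0, S3=8.0, S4=7.5, S5=7.7.
I regrets: 1.7, 1.1, 0.0, 1.0, 1.2 → max 1.7
II regrets: 0.7, 0.6, 0.4, 0.6, 1.6 → max 1.6
III regrets: 0.0, 1.0, 0.9, 0.0, 0.7 → max 1.0
IV regrets: 1.2, 1.7, 0.7, 1.2, 0.9 → max 1.7
V regrets: 1.0, 0.0, 0.2, 1.3, 0.7 → max 1.3
VI regrets: 1.8, 1.7, 0.7, 0.8, 0.0 → max 1.8
Smallest max regret = 1.0 → III.

III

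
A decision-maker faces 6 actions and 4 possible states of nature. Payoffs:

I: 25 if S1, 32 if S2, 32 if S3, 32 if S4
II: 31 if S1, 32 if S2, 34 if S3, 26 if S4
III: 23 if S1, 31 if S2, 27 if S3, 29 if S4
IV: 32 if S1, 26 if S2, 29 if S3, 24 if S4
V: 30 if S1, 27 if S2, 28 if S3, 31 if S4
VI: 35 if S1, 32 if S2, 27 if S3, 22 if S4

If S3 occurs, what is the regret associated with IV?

5

Best payoff under S3 is 34.
Regret = 34 − 29 = 5.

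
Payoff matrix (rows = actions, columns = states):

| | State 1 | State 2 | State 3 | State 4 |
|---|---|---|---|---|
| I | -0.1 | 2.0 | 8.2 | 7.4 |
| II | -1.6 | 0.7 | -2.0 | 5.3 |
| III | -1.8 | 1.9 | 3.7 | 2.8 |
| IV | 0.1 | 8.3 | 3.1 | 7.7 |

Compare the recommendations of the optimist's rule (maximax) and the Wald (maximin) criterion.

maximax → IV; maximin → IV (agree)

Row maxima: I=8.2, II=5.3, III=3.7, IV=8.3
Best best-case = 8.3 → IV.
Row minima: I=-0.1, II=-2.0, III=-1.8, IV=0.1
Best worst-case = 0.1 → IV.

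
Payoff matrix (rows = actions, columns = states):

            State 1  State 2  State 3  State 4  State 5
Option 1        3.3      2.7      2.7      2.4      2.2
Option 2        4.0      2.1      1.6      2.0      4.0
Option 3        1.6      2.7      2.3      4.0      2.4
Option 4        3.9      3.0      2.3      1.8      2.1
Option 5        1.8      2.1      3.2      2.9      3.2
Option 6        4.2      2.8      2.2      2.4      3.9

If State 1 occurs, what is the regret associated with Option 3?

2.6

Best payoff under State 1 is 4.2.
Regret = 4.2 − 1.6 = 2.6.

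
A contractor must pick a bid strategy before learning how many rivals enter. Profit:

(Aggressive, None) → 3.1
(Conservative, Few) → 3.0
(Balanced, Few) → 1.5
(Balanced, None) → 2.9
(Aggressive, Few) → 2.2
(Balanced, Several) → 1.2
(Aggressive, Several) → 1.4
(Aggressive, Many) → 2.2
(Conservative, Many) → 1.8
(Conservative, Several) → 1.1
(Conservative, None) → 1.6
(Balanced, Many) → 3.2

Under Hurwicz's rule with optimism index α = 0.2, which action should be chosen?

Aggressive

Conservative: 0.2·3.0 + 0.8·1.1 = 1.48
Balanced: 0.2·3.2 + 0.8·1.2 = 1.6
Aggressive: 0.2·3.1 + 0.8·1.4 = 1.74
Highest Hurwicz score = 1.74 → Aggressive.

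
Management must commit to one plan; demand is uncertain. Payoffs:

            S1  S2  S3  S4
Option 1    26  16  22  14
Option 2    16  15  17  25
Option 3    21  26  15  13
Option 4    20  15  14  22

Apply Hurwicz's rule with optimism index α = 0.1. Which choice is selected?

Option 1: 0.1·26 + 0.9·14 = 15.2
Option 2: 0.1·25 + 0.9·15 = 16
Option 3: 0.1·26 + 0.9·13 = 14.3
Option 4: 0.1·22 + 0.9·14 = 14.8
Highest Hurwicz score = 16 → Option 2.

Option 2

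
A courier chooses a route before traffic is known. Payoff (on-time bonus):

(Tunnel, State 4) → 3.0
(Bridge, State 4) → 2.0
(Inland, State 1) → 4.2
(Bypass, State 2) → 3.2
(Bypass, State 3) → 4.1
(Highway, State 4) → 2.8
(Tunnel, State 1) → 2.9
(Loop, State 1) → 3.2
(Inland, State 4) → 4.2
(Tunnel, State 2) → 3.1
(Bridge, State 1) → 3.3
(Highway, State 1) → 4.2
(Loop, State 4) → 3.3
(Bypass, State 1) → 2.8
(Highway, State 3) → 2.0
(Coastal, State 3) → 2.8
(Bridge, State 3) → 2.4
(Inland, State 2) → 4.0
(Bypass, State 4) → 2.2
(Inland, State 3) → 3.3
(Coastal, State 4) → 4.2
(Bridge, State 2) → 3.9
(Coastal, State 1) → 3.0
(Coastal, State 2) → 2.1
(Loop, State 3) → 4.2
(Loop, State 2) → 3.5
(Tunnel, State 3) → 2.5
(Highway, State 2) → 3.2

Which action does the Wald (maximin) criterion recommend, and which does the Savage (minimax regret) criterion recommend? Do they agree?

Row minima: Highway=2.0, Bridge=2.0, Inland=3.3, Coastal=2.1, Bypass=2.2, Tunnel=2.5, Loop=3.2
Best worst-case = 3.3 → Inland.
Column bests: State 1=4.2, State 2=4.0, State 3=4.2, State 4=4.2.
Highway regrets: 0.0, 0.8, 2.2, 1.4 → max 2.2
Bridge regrets: 0.9, 0.1, 1.8, 2.2 → max 2.2
Inland regrets: 0.0, 0.0, 0.9, 0.0 → max 0.9
Coastal regrets: 1.2, 1.9, 1.4, 0.0 → max 1.9
Bypass regrets: 1.4, 0.8, 0.1, 2.0 → max 2.0
Tunnel regrets: 1.3, 0.9, 1.7, 1.2 → max 1.7
Loop regrets: 1.0, 0.5, 0.0, 0.9 → max 1.0
Smallest max regret = 0.9 → Inland.

maximin → Inland; minimax regret → Inland (agree)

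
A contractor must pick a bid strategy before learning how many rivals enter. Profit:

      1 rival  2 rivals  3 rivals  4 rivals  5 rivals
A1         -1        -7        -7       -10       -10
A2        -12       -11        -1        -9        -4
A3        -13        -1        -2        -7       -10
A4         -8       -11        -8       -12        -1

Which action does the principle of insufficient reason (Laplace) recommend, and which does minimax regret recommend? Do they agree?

Row averages: A1=-7, A2=-7.4, A3=-6.6, A4=-8
Highest average = -6.6 → A3.
Column bests: 1 rival=-1, 2 rivals=-1, 3 rivals=-1, 4 rivals=-7, 5 rivals=-1.
A1 regrets: 0, 6, 6, 3, 9 → max 9
A2 regrets: 11, 10, 0, 2, 3 → max 11
A3 regrets: 12, 0, 1, 0, 9 → max 12
A4 regrets: 7, 10, 7, 5, 0 → max 10
Smallest max regret = 9 → A1.

laplace → A3; minimax regret → A1 (disagree)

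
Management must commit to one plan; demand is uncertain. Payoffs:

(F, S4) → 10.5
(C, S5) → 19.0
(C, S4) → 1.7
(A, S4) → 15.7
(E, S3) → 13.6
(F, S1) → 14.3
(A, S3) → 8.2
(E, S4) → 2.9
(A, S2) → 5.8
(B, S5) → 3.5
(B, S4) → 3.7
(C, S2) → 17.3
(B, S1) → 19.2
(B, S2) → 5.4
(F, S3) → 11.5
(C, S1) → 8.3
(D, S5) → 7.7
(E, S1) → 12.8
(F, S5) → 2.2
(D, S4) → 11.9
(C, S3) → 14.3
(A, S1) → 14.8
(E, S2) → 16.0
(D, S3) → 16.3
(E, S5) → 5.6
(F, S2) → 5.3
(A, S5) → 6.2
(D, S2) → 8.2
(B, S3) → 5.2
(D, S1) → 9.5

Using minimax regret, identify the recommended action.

D

Column bests: S1=19.2, S2=17.3, S3=16.3, S4=15.7, S5=19.0.
A regrets: 4.4, 11.5, 8.1, 0.0, 12.8 → max 12.8
B regrets: 0.0, 11.9, 11.1, 12.0, 15.5 → max 15.5
C regrets: 10.9, 0.0, 2.0, 14.0, 0.0 → max 14.0
D regrets: 9.7, 9.1, 0.0, 3.8, 11.3 → max 11.3
E regrets: 6.4, 1.3, 2.7, 12.8, 13.4 → max 13.4
F regrets: 4.9, 12.0, 4.8, 5.2, 16.8 → max 16.8
Smallest max regret = 11.3 → D.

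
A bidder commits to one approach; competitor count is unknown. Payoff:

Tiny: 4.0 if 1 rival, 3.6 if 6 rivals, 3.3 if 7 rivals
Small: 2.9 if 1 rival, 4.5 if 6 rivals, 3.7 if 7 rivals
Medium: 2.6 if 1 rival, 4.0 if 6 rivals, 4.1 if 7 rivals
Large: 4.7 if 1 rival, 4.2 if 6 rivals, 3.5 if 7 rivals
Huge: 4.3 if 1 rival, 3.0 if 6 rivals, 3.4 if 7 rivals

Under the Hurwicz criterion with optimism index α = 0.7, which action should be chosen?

Large

Tiny: 0.7·4.0 + 0.3·3.3 = 3.79
Small: 0.7·4.5 + 0.3·2.9 = 4.02
Medium: 0.7·4.1 + 0.3·2.6 = 3.65
Large: 0.7·4.7 + 0.3·3.5 = 4.34
Huge: 0.7·4.3 + 0.3·3.0 = 3.91
Highest Hurwicz score = 4.34 → Large.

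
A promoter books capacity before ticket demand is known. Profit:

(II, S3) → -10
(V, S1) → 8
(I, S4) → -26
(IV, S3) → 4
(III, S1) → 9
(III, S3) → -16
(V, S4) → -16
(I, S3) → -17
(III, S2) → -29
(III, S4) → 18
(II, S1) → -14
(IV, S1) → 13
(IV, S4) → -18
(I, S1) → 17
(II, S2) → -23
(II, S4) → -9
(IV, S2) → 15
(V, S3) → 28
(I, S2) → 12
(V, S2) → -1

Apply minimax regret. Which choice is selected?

Column bests: S1=17, S2=15, S3=28, S4=18.
I regrets: 0, 3, 45, 44 → max 45
II regrets: 31, 38, 38, 27 → max 38
III regrets: 8, 44, 44, 0 → max 44
IV regrets: 4, 0, 24, 36 → max 36
V regrets: 9, 16, 0, 34 → max 34
Smallest max regret = 34 → V.

V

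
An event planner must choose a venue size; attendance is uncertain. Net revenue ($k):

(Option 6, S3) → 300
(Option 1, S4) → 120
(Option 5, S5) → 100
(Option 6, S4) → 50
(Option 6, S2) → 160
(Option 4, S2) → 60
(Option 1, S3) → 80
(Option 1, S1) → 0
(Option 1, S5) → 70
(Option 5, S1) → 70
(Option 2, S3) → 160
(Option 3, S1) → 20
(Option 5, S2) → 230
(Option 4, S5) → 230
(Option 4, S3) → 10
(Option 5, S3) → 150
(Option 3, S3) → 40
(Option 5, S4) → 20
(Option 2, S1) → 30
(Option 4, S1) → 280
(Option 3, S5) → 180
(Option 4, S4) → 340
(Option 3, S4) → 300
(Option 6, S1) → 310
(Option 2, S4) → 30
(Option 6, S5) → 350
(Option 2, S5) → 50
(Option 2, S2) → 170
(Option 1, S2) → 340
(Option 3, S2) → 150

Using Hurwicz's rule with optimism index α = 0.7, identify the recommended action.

Option 6

Option 1: 0.7·340 + 0.3·0 = 238
Option 2: 0.7·170 + 0.3·30 = 128
Option 3: 0.7·300 + 0.3·20 = 216
Option 4: 0.7·340 + 0.3·10 = 241
Option 5: 0.7·230 + 0.3·20 = 167
Option 6: 0.7·350 + 0.3·50 = 260
Highest Hurwicz score = 260 → Option 6.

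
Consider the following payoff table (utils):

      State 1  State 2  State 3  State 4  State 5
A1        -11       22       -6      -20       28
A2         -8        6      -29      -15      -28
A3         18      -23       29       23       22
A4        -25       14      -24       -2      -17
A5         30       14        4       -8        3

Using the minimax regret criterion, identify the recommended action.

Column bests: State 1=30, State 2=22, State 3=29, State 4=23, State 5=28.
A1 regrets: 41, 0, 35, 43, 0 → max 43
A2 regrets: 38, 16, 58, 38, 56 → max 58
A3 regrets: 12, 45, 0, 0, 6 → max 45
A4 regrets: 55, 8, 53, 25, 45 → max 55
A5 regrets: 0, 8, 25, 31, 25 → max 31
Smallest max regret = 31 → A5.

A5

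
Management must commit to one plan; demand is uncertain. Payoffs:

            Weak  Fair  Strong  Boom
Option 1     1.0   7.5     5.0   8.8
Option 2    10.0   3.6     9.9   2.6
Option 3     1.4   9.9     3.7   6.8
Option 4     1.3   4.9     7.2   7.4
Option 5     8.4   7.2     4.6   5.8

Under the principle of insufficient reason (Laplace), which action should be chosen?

Row averages: Option 1=5.575, Option 2=6.525, Option 3=5.45, Option 4=5.2, Option 5=6.5
Highest average = 6.525 → Option 2.

Option 2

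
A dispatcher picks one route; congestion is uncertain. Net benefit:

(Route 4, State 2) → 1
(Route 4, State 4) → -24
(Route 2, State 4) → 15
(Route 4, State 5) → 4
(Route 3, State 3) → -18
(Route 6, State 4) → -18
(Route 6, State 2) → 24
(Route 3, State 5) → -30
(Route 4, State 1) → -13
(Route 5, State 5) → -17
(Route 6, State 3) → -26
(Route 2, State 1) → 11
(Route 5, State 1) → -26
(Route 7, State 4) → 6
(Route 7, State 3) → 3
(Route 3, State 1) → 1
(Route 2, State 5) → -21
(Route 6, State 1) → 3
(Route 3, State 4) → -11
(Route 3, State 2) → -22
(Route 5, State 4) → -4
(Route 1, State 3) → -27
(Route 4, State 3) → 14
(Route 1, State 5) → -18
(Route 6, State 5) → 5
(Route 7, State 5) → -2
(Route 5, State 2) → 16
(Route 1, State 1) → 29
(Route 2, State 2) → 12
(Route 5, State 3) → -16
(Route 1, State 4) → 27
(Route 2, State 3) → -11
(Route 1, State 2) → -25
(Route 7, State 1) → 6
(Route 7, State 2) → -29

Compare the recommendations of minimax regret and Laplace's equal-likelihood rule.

Column bests: State 1=29, State 2=24, State 3=14, State 4=27, State 5=5.
Route 1 regrets: 0, 49, 41, 0, 23 → max 49
Route 2 regrets: 18, 12, 25, 12, 26 → max 26
Route 3 regrets: 28, 46, 32, 38, 35 → max 46
Route 4 regrets: 42, 23, 0, 51, 1 → max 51
Route 5 regrets: 55, 8, 30, 31, 22 → max 55
Route 6 regrets: 26, 0, 40, 45, 0 → max 45
Route 7 regrets: 23, 53, 11, 21, 7 → max 53
Smallest max regret = 26 → Route 2.
Row averages: Route 1=-2.8, Route 2=1.2, Route 3=-16, Route 4=-3.6, Route 5=-9.4, Route 6=-2.4, Route 7=-3.2
Highest average = 1.2 → Route 2.

minimax regret → Route 2; laplace → Route 2 (agree)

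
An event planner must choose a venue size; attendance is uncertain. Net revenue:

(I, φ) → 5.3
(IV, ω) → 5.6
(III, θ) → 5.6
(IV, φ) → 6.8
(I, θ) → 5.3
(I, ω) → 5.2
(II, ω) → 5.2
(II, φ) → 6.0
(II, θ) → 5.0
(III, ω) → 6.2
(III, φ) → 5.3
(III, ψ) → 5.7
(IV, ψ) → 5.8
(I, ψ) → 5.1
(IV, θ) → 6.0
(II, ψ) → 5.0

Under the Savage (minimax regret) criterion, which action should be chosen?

Column bests: θ=6.0, φ=6.8, ψ=5.8, ω=6.2.
I regrets: 0.7, 1.5, 0.7, 1.0 → max 1.5
II regrets: 1.0, 0.8, 0.8, 1.0 → max 1.0
III regrets: 0.4, 1.5, 0.1, 0.0 → max 1.5
IV regrets: 0.0, 0.0, 0.0, 0.6 → max 0.6
Smallest max regret = 0.6 → IV.

IV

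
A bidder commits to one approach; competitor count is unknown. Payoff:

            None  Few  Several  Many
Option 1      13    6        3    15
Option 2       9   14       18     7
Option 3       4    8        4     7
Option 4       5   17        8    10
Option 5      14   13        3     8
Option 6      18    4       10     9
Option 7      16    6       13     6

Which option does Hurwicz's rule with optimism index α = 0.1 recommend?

Option 1: 0.1·15 + 0.9·3 = 4.2
Option 2: 0.1·18 + 0.9·7 = 8.1
Option 3: 0.1·8 + 0.9·4 = 4.4
Option 4: 0.1·17 + 0.9·5 = 6.2
Option 5: 0.1·14 + 0.9·3 = 4.1
Option 6: 0.1·18 + 0.9·4 = 5.4
Option 7: 0.1·16 + 0.9·6 = 7
Highest Hurwicz score = 8.1 → Option 2.

Option 2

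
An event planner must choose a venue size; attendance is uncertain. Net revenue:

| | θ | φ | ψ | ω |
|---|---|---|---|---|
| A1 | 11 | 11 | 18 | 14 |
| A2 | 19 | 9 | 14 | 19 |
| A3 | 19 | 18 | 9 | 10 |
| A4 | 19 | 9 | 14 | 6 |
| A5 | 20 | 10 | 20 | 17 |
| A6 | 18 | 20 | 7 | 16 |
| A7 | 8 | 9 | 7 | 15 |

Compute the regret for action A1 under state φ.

Best payoff under φ is 20.
Regret = 20 − 11 = 9.

9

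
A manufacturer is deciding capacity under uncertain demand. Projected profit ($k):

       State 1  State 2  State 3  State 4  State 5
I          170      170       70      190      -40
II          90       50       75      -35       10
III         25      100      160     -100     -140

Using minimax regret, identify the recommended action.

Column bests: State 1=170, State 2=170, State 3=160, State 4=190, State 5=10.
I regrets: 0, 0, 90, 0, 50 → max 90
II regrets: 80, 120, 85, 225, 0 → max 225
III regrets: 145, 70, 0, 290, 150 → max 290
Smallest max regret = 90 → I.

I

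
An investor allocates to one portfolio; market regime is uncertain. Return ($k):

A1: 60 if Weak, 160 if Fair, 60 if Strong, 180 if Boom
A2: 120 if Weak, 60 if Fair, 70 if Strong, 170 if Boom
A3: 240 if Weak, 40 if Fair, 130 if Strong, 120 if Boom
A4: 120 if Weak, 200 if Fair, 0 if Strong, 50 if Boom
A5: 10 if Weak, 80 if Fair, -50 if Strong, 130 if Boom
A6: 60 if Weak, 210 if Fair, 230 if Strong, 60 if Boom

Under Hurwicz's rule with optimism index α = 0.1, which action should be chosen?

A1: 0.1·180 + 0.9·60 = 72
A2: 0.1·170 + 0.9·60 = 71
A3: 0.1·240 + 0.9·40 = 60
A4: 0.1·200 + 0.9·0 = 20
A5: 0.1·130 + 0.9·(-50) = -32
A6: 0.1·230 + 0.9·60 = 77
Highest Hurwicz score = 77 → A6.

A6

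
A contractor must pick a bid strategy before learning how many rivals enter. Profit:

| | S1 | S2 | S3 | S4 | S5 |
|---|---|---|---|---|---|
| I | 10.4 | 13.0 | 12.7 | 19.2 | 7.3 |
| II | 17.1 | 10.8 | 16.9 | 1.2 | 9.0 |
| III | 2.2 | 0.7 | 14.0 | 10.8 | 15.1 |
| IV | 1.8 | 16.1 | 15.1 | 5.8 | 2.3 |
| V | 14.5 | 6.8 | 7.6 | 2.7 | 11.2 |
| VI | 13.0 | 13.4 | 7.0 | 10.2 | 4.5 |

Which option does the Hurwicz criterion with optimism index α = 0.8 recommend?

I: 0.8·19.2 + 0.2·7.3 = 16.82
II: 0.8·17.1 + 0.2·1.2 = 13.92
III: 0.8·15.1 + 0.2·0.7 = 12.22
IV: 0.8·16.1 + 0.2·1.8 = 13.24
V: 0.8·14.5 + 0.2·2.7 = 12.14
VI: 0.8·13.4 + 0.2·4.5 = 11.62
Highest Hurwicz score = 16.82 → I.

I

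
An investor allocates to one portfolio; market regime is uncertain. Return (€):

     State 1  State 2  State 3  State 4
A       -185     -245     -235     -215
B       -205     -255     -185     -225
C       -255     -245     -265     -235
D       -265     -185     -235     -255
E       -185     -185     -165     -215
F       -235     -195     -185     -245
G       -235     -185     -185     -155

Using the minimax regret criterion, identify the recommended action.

G

Column bests: State 1=-185, State 2=-185, State 3=-165, State 4=-155.
A regrets: 0, 60, 70, 60 → max 70
B regrets: 20, 70, 20, 70 → max 70
C regrets: 70, 60, 100, 80 → max 100
D regrets: 80, 0, 70, 100 → max 100
E regrets: 0, 0, 0, 60 → max 60
F regrets: 50, 10, 20, 90 → max 90
G regrets: 50, 0, 20, 0 → max 50
Smallest max regret = 50 → G.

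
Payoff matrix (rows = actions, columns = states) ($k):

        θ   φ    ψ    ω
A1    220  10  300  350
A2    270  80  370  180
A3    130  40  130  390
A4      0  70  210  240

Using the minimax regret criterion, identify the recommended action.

A1

Column bests: θ=270, φ=80, ψ=370, ω=390.
A1 regrets: 50, 70, 70, 40 → max 70
A2 regrets: 0, 0, 0, 210 → max 210
A3 regrets: 140, 40, 240, 0 → max 240
A4 regrets: 270, 10, 160, 150 → max 270
Smallest max regret = 70 → A1.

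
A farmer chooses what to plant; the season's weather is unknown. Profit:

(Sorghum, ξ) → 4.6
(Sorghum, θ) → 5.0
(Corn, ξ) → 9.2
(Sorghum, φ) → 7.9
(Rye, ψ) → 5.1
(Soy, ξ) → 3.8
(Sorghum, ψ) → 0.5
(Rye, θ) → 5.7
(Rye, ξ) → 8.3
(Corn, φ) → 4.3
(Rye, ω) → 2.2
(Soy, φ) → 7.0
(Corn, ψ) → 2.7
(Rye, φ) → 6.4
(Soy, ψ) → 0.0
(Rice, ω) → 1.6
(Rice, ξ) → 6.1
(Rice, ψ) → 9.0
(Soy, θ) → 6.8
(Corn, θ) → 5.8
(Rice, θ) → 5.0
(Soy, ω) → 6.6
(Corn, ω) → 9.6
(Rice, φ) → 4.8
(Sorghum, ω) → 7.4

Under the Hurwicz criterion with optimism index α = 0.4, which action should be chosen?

Corn

Sorghum: 0.4·7.9 + 0.6·0.5 = 3.46
Corn: 0.4·9.6 + 0.6·2.7 = 5.46
Rice: 0.4·9.0 + 0.6·1.6 = 4.56
Rye: 0.4·8.3 + 0.6·2.2 = 4.64
Soy: 0.4·7.0 + 0.6·0.0 = 2.8
Highest Hurwicz score = 5.46 → Corn.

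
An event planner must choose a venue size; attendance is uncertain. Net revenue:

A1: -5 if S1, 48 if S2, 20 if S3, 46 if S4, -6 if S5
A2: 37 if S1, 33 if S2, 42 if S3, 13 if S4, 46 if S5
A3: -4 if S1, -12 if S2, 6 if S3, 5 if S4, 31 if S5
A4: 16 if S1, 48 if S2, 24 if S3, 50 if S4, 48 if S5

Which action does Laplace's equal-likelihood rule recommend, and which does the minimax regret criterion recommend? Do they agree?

laplace → A4; minimax regret → A4 (agree)

Row averages: A1=20.6, A2=34.2, A3=5.2, A4=37.2
Highest average = 37.2 → A4.
Column bests: S1=37, S2=48, S3=42, S4=50, S5=48.
A1 regrets: 42, 0, 22, 4, 54 → max 54
A2 regrets: 0, 15, 0, 37, 2 → max 37
A3 regrets: 41, 60, 36, 45, 17 → max 60
A4 regrets: 21, 0, 18, 0, 0 → max 21
Smallest max regret = 21 → A4.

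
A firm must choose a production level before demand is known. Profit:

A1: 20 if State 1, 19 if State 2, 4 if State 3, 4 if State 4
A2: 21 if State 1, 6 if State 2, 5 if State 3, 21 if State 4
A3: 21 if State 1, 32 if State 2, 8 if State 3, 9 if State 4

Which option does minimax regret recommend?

Column bests: State 1=21, State 2=32, State 3=8, State 4=21.
A1 regrets: 1, 13, 4, 17 → max 17
A2 regrets: 0, 26, 3, 0 → max 26
A3 regrets: 0, 0, 0, 12 → max 12
Smallest max regret = 12 → A3.

A3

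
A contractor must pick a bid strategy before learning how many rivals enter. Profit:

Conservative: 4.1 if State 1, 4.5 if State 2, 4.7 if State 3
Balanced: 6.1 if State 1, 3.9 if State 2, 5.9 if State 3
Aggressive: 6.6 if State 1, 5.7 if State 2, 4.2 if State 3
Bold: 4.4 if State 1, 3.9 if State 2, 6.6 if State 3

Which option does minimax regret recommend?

Column bests: State 1=6.6, State 2=5.7, State 3=6.6.
Conservative regrets: 2.5, 1.2, 1.9 → max 2.5
Balanced regrets: 0.5, 1.8, 0.7 → max 1.8
Aggressive regrets: 0.0, 0.0, 2.4 → max 2.4
Bold regrets: 2.2, 1.8, 0.0 → max 2.2
Smallest max regret = 1.8 → Balanced.

Balanced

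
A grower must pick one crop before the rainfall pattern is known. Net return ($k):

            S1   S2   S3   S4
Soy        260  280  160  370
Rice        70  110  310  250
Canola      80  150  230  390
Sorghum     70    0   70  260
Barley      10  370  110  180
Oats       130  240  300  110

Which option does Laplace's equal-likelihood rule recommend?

Soy

Row averages: Soy=267.5, Rice=185, Canola=212.5, Sorghum=100, Barley=167.5, Oats=195
Highest average = 267.5 → Soy.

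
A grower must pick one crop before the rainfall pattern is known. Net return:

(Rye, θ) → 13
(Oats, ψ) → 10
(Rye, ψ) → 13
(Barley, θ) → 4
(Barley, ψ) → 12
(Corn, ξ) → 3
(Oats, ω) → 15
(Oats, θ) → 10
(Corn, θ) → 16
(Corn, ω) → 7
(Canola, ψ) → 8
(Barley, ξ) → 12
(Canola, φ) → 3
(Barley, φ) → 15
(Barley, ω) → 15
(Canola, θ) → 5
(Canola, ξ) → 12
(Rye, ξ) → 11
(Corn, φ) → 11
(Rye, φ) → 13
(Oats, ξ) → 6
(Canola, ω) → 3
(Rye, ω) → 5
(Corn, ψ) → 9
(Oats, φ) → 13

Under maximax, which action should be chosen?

Row maxima: Corn=16, Barley=15, Oats=15, Rye=13, Canola=12
Best best-case = 16 → Corn.

Corn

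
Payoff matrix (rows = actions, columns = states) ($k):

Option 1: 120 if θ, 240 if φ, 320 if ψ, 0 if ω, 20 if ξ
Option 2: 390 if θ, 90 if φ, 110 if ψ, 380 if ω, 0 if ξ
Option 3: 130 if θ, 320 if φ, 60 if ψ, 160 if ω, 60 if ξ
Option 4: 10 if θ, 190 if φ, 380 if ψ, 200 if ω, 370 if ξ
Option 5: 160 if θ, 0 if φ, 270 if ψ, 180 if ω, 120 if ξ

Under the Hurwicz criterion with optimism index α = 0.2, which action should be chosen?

Option 3

Option 1: 0.2·320 + 0.8·0 = 64
Option 2: 0.2·390 + 0.8·0 = 78
Option 3: 0.2·320 + 0.8·60 = 112
Option 4: 0.2·380 + 0.8·10 = 84
Option 5: 0.2·270 + 0.8·0 = 54
Highest Hurwicz score = 112 → Option 3.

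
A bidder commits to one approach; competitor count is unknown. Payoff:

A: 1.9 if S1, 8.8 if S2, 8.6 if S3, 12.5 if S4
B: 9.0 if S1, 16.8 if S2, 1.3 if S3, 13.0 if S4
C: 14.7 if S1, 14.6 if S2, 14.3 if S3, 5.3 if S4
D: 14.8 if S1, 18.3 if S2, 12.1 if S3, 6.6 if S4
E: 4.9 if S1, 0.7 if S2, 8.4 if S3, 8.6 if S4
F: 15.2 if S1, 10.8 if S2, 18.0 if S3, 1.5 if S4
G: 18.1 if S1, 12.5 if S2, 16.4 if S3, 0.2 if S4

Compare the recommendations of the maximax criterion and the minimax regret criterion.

maximax → D; minimax regret → D (agree)

Row maxima: A=12.5, B=16.8, C=14.7, D=18.3, E=8.6, F=18.0, G=18.1
Best best-case = 18.3 → D.
Column bests: S1=18.1, S2=18.3, S3=18.0, S4=13.0.
A regrets: 16.2, 9.5, 9.4, 0.5 → max 16.2
B regrets: 9.1, 1.5, 16.7, 0.0 → max 16.7
C regrets: 3.4, 3.7, 3.7, 7.7 → max 7.7
D regrets: 3.3, 0.0, 5.9, 6.4 → max 6.4
E regrets: 13.2, 17.6, 9.6, 4.4 → max 17.6
F regrets: 2.9, 7.5, 0.0, 11.5 → max 11.5
G regrets: 0.0, 5.8, 1.6, 12.8 → max 12.8
Smallest max regret = 6.4 → D.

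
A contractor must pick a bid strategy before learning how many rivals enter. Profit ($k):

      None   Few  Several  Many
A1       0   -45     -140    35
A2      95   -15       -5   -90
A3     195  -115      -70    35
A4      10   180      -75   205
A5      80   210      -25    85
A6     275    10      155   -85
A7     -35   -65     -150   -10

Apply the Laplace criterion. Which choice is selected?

Row averages: A1=-37.5, A2=-3.75, A3=11.25, A4=80, A5=87.5, A6=88.75, A7=-65
Highest average = 88.75 → A6.

A6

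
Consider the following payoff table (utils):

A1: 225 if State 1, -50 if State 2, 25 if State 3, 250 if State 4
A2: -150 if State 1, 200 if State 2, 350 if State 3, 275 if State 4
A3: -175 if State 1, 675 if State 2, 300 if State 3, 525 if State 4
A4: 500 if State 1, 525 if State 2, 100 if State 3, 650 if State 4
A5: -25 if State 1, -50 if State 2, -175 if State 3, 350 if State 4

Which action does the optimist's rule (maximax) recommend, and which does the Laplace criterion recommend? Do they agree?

Row maxima: A1=250, A2=350, A3=675, A4=650, A5=350
Best best-case = 675 → A3.
Row averages: A1=112.5, A2=168.75, A3=331.25, A4=443.75, A5=25
Highest average = 443.75 → A4.

maximax → A3; laplace → A4 (disagree)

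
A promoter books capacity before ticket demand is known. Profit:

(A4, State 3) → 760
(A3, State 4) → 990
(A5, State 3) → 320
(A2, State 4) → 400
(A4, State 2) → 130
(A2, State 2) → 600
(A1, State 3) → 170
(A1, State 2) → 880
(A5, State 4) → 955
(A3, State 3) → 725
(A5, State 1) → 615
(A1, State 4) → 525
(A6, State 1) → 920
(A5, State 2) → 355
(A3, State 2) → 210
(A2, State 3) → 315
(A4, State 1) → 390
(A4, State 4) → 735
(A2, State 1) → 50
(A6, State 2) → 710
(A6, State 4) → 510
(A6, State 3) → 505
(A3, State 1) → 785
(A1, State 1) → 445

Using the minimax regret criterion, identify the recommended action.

A6

Column bests: State 1=920, State 2=880, State 3=760, State 4=990.
A1 regrets: 475, 0, 590, 465 → max 590
A2 regrets: 870, 280, 445, 590 → max 870
A3 regrets: 135, 670, 35, 0 → max 670
A4 regrets: 530, 750, 0, 255 → max 750
A5 regrets: 305, 525, 440, 35 → max 525
A6 regrets: 0, 170, 255, 480 → max 480
Smallest max regret = 480 → A6.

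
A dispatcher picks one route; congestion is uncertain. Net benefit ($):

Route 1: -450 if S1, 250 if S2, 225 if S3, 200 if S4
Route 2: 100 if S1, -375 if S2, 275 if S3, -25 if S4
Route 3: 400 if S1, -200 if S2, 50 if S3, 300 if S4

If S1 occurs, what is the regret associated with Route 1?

Best payoff under S1 is 400.
Regret = 400 − (-450) = 850.

850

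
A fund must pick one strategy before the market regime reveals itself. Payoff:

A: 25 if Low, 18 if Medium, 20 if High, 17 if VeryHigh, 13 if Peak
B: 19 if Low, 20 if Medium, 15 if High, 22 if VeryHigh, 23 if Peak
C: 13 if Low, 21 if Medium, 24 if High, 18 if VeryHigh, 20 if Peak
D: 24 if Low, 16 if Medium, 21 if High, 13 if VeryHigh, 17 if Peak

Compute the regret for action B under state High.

9

Best payoff under High is 24.
Regret = 24 − 15 = 9.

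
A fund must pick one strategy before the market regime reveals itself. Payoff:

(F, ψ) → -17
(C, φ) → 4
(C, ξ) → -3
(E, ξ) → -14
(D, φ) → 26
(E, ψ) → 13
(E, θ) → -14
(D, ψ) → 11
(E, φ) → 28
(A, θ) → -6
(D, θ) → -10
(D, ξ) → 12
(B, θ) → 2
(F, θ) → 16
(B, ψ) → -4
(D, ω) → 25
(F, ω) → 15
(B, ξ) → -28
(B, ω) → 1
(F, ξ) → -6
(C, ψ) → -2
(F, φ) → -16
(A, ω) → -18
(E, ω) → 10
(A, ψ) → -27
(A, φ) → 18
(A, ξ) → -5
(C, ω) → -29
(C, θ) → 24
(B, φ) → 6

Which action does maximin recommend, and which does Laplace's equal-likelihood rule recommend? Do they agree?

Row minima: A=-27, B=-28, C=-29, D=-10, E=-14, F=-17
Best worst-case = -10 → D.
Row averages: A=-7.6, B=-4.6, C=-1.2, D=12.8, E=4.6, F=-1.6
Highest average = 12.8 → D.

maximin → D; laplace → D (agree)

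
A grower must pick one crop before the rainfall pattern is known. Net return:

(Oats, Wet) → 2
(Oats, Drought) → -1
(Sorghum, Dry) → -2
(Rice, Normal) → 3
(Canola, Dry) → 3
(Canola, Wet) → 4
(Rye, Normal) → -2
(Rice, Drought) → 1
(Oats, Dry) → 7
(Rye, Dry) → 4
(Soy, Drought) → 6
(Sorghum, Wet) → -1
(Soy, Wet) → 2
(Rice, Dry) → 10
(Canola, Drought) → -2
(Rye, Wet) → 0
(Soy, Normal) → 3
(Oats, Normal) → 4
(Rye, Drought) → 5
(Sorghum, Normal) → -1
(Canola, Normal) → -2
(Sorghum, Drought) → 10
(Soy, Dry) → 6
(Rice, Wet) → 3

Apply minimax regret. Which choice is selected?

Soy

Column bests: Drought=10, Dry=10, Normal=4, Wet=4.
Canola regrets: 12, 7, 6, 0 → max 12
Sorghum regrets: 0, 12, 5, 5 → max 12
Rice regrets: 9, 0, 1, 1 → max 9
Rye regrets: 5, 6, 6, 4 → max 6
Soy regrets: 4, 4, 1, 2 → max 4
Oats regrets: 11, 3, 0, 2 → max 11
Smallest max regret = 4 → Soy.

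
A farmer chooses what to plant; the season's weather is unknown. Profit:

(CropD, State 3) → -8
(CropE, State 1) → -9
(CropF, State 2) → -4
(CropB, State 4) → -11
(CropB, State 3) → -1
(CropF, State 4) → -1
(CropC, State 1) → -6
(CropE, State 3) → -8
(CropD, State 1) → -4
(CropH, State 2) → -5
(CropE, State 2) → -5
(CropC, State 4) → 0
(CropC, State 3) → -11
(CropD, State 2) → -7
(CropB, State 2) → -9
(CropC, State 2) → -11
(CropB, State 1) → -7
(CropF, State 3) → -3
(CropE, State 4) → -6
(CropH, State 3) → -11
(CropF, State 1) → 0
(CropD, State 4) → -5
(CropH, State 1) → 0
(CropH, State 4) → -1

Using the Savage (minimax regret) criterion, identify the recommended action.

CropF

Column bests: State 1=0, State 2=-4, State 3=-1, State 4=0.
CropB regrets: 7, 5, 0, 11 → max 11
CropF regrets: 0, 0, 2, 1 → max 2
CropC regrets: 6, 7, 10, 0 → max 10
CropE regrets: 9, 1, 7, 6 → max 9
CropH regrets: 0, 1, 10, 1 → max 10
CropD regrets: 4, 3, 7, 5 → max 7
Smallest max regret = 2 → CropF.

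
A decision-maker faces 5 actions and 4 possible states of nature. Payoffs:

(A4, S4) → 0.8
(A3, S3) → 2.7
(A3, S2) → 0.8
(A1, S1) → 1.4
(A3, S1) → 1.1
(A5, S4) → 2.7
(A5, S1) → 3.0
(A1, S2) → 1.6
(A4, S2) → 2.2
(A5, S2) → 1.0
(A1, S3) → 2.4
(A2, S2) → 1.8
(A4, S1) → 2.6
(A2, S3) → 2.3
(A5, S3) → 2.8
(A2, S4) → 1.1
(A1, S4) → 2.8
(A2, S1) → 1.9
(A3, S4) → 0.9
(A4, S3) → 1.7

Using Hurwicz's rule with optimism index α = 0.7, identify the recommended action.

A1: 0.7·2.8 + 0.3·1.4 = 2.38
A2: 0.7·2.3 + 0.3·1.1 = 1.94
A3: 0.7·2.7 + 0.3·0.8 = 2.13
A4: 0.7·2.6 + 0.3·0.8 = 2.06
A5: 0.7·3.0 + 0.3·1.0 = 2.4
Highest Hurwicz score = 2.4 → A5.

A5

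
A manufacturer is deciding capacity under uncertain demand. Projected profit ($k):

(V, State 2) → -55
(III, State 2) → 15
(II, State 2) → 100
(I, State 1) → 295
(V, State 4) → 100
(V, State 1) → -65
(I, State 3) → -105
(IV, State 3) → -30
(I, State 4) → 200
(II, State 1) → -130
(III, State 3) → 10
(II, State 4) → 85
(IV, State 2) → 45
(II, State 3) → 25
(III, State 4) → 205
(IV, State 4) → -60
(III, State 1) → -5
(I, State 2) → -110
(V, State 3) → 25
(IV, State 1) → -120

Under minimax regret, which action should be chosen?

I

Column bests: State 1=295, State 2=100, State 3=25, State 4=205.
I regrets: 0, 210, 130, 5 → max 210
II regrets: 425, 0, 0, 120 → max 425
III regrets: 300, 85, 15, 0 → max 300
IV regrets: 415, 55, 55, 265 → max 415
V regrets: 360, 155, 0, 105 → max 360
Smallest max regret = 210 → I.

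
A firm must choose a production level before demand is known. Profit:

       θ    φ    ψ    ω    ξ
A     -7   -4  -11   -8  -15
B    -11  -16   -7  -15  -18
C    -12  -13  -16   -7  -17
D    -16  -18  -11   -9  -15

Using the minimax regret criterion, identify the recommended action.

Column bests: θ=-7, φ=-4, ψ=-7, ω=-7, ξ=-15.
A regrets: 0, 0, 4, 1, 0 → max 4
B regrets: 4, 12, 0, 8, 3 → max 12
C regrets: 5, 9, 9, 0, 2 → max 9
D regrets: 9, 14, 4, 2, 0 → max 14
Smallest max regret = 4 → A.

A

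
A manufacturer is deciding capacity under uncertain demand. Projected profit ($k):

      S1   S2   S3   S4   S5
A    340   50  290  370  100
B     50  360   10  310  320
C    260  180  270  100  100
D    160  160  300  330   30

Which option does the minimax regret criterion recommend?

Column bests: S1=340, S2=360, S3=300, S4=370, S5=320.
A regrets: 0, 310, 10, 0, 220 → max 310
B regrets: 290, 0, 290, 60, 0 → max 290
C regrets: 80, 180, 30, 270, 220 → max 270
D regrets: 180, 200, 0, 40, 290 → max 290
Smallest max regret = 270 → C.

C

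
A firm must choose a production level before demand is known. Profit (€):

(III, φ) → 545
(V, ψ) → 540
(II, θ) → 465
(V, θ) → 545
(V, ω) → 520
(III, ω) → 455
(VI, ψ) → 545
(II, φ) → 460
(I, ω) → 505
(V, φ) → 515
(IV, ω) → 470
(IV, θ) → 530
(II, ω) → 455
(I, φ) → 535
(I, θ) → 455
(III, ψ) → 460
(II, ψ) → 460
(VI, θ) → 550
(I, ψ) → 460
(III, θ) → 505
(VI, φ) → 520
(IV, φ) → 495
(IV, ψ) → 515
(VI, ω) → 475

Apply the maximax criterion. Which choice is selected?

Row maxima: I=535, II=465, III=545, IV=530, V=545, VI=550
Best best-case = 550 → VI.

VI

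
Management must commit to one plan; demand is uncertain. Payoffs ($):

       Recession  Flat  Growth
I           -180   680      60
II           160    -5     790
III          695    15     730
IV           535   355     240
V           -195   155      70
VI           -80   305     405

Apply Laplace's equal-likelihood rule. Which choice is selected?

Row averages: I=560/3, II=315, III=480, IV=1130/3, V=10, VI=210
Highest average = 480 → III.

III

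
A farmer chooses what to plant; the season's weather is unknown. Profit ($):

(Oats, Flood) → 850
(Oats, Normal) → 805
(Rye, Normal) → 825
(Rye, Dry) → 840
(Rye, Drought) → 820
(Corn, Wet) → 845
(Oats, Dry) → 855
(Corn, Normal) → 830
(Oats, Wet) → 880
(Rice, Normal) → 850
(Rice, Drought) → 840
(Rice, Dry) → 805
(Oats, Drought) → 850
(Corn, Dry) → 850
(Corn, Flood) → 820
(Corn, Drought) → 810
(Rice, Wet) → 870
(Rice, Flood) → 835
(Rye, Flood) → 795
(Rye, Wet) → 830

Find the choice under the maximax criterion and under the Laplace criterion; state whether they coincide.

Row maxima: Rice=870, Corn=850, Rye=840, Oats=880
Best best-case = 880 → Oats.
Row averages: Rice=840, Corn=831, Rye=822, Oats=848
Highest average = 848 → Oats.

maximax → Oats; laplace → Oats (agree)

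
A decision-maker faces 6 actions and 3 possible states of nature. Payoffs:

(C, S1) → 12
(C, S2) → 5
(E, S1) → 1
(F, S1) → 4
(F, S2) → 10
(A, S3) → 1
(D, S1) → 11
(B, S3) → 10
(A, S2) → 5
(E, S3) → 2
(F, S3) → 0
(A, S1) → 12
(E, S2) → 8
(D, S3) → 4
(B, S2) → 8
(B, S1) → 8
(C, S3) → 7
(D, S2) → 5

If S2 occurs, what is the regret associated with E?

Best payoff under S2 is 10.
Regret = 10 − 8 = 2.

2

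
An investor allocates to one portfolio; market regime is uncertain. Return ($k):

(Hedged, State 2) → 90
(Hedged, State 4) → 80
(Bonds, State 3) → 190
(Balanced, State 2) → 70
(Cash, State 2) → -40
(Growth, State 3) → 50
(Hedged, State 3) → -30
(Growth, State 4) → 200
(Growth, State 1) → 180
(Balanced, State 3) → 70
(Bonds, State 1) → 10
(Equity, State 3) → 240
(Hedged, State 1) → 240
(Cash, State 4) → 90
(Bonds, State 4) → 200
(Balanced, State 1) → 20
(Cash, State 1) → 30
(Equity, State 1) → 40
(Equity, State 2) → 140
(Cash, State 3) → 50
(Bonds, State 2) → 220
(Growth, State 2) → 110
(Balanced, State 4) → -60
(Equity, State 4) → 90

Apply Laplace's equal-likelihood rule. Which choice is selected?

Bonds

Row averages: Equity=127.5, Balanced=25, Cash=32.5, Growth=135, Bonds=155, Hedged=95
Highest average = 155 → Bonds.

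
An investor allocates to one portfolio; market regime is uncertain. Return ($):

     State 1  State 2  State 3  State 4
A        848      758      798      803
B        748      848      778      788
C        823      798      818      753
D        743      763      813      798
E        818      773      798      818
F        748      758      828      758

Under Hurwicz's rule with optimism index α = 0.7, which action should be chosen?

A

A: 0.7·848 + 0.3·758 = 821
B: 0.7·848 + 0.3·748 = 818
C: 0.7·823 + 0.3·753 = 802
D: 0.7·813 + 0.3·743 = 792
E: 0.7·818 + 0.3·773 = 804.5
F: 0.7·828 + 0.3·748 = 804
Highest Hurwicz score = 821 → A.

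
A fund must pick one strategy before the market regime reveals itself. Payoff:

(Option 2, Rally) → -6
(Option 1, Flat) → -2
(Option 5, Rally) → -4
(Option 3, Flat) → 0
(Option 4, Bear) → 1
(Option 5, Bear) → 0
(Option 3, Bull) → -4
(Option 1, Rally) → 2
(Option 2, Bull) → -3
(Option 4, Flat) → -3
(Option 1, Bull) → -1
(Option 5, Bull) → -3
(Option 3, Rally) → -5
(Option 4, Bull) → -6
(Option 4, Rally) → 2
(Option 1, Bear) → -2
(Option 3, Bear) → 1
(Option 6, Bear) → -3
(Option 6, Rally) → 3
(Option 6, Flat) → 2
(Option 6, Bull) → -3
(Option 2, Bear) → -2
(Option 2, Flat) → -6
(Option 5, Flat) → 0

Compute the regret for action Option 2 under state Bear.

3

Best payoff under Bear is 1.
Regret = 1 − (-2) = 3.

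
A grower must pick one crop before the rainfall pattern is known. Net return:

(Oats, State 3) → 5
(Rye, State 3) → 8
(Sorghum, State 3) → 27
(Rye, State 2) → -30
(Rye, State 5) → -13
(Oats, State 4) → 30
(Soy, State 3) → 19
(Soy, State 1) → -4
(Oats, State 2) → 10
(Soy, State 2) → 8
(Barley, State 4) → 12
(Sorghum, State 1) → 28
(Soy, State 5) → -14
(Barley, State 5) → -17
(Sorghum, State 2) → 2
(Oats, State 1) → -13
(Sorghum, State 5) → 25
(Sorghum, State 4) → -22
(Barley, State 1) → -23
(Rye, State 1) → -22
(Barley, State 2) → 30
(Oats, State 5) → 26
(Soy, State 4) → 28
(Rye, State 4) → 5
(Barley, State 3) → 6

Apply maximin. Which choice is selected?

Row minima: Oats=-13, Barley=-23, Soy=-14, Sorghum=-22, Rye=-30
Best worst-case = -13 → Oats.

Oats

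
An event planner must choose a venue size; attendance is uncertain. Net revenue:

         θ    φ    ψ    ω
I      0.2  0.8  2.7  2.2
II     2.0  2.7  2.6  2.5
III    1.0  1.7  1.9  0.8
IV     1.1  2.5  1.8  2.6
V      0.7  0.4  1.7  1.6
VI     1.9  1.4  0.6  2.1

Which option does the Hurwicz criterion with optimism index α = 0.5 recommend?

II

I: 0.5·2.7 + 0.5·0.2 = 1.45
II: 0.5·2.7 + 0.5·2.0 = 2.35
III: 0.5·1.9 + 0.5·0.8 = 1.35
IV: 0.5·2.6 + 0.5·1.1 = 1.85
V: 0.5·1.7 + 0.5·0.4 = 1.05
VI: 0.5·2.1 + 0.5·0.6 = 1.35
Highest Hurwicz score = 2.35 → II.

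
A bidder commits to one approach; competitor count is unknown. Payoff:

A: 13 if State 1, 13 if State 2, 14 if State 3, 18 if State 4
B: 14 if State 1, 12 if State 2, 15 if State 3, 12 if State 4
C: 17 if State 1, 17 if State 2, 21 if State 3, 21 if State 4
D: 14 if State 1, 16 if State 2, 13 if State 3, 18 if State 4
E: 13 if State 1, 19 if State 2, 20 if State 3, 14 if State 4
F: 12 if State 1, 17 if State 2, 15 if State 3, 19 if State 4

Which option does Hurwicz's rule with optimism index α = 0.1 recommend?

C

A: 0.1·18 + 0.9·13 = 13.5
B: 0.1·15 + 0.9·12 = 12.3
C: 0.1·21 + 0.9·17 = 17.4
D: 0.1·18 + 0.9·13 = 13.5
E: 0.1·20 + 0.9·13 = 13.7
F: 0.1·19 + 0.9·12 = 12.7
Highest Hurwicz score = 17.4 → C.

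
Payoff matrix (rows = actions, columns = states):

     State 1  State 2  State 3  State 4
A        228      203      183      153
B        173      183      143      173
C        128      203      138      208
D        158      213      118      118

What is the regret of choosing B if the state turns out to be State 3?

Best payoff under State 3 is 183.
Regret = 183 − 143 = 40.

40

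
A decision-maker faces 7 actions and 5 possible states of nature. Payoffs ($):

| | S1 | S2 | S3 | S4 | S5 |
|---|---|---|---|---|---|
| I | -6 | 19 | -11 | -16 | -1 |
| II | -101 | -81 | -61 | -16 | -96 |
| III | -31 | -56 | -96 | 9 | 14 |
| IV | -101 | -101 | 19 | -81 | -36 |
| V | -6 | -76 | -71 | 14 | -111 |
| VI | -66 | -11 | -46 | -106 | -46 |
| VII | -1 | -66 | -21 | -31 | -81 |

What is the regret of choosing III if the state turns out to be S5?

Best payoff under S5 is 14.
Regret = 14 − 14 = 0.

0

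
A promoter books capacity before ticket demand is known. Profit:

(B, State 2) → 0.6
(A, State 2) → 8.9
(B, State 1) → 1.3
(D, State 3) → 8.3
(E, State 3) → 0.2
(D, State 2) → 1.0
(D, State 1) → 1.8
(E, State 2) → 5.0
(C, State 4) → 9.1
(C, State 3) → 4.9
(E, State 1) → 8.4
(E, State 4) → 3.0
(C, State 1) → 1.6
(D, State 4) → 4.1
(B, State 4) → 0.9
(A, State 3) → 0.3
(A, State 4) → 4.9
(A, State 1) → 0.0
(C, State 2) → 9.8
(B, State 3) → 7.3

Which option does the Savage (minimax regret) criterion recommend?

Column bests: State 1=8.4, State 2=9.8, State 3=8.3, State 4=9.1.
A regrets: 8.4, 0.9, 8.0, 4.2 → max 8.4
B regrets: 7.1, 9.2, 1.0, 8.2 → max 9.2
C regrets: 6.8, 0.0, 3.4, 0.0 → max 6.8
D regrets: 6.6, 8.8, 0.0, 5.0 → max 8.8
E regrets: 0.0, 4.8, 8.1, 6.1 → max 8.1
Smallest max regret = 6.8 → C.

C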